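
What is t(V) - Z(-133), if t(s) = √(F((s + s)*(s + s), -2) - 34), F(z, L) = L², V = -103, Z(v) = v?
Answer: 133 + I*√30 ≈ 133.0 + 5.4772*I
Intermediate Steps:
t(s) = I*√30 (t(s) = √((-2)² - 34) = √(4 - 34) = √(-30) = I*√30)
t(V) - Z(-133) = I*√30 - 1*(-133) = I*√30 + 133 = 133 + I*√30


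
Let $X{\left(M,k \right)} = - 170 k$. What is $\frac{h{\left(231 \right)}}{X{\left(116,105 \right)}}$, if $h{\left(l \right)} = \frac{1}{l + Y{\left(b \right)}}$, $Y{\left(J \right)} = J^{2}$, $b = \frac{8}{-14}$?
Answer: $- \frac{7}{28904250} \approx -2.4218 \cdot 10^{-7}$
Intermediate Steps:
$b = - \frac{4}{7}$ ($b = 8 \left(- \frac{1}{14}\right) = - \frac{4}{7} \approx -0.57143$)
$h{\left(l \right)} = \frac{1}{\frac{16}{49} + l}$ ($h{\left(l \right)} = \frac{1}{l + \left(- \frac{4}{7}\right)^{2}} = \frac{1}{l + \frac{16}{49}} = \frac{1}{\frac{16}{49} + l}$)
$\frac{h{\left(231 \right)}}{X{\left(116,105 \right)}} = \frac{49 \frac{1}{16 + 49 \cdot 231}}{\left(-170\right) 105} = \frac{49 \frac{1}{16 + 11319}}{-17850} = \frac{49}{11335} \left(- \frac{1}{17850}\right) = - \frac{7}{28904250}$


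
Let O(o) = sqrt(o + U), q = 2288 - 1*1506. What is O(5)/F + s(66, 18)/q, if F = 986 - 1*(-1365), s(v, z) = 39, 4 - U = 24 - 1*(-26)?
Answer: 39/782 + I*sqrt(41)/2351 ≈ 0.049872 + 0.0027236*I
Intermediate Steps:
U = -46 (U = 4 - (24 - 1*(-26)) = 4 - (24 + 26) = 4 - 1*50 = 4 - 50 = -46)
q = 782 (q = 2288 - 1506 = 782)
O(o) = sqrt(-46 + o) (O(o) = sqrt(o - 46) = sqrt(-46 + o))
F = 2351 (F = 986 + 1365 = 2351)
O(5)/F + s(66, 18)/q = sqrt(-46 + 5)/2351 + 39/782 = sqrt(-41)*(1/2351) + 39*(1/782) = (I*sqrt(41))*(1/2351) + 39/782 = I*sqrt(41)/2351 + 39/782 = 39/782 + I*sqrt(41)/2351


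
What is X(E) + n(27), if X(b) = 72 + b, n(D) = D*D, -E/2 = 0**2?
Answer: 801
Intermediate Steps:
E = 0 (E = -2*0**2 = -2*0 = 0)
n(D) = D**2
X(E) + n(27) = (72 + 0) + 27**2 = 72 + 729 = 801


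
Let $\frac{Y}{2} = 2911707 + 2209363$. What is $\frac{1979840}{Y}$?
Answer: $\frac{98992}{512107} \approx 0.1933$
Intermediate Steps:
$Y = 10242140$ ($Y = 2 \left(2911707 + 2209363\right) = 2 \cdot 5121070 = 10242140$)
$\frac{1979840}{Y} = \frac{1979840}{10242140} = 1979840 \cdot \frac{1}{10242140} = \frac{98992}{512107}$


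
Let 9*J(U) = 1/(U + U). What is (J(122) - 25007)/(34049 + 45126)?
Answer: -54915371/173868300 ≈ -0.31584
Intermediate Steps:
J(U) = 1/(18*U) (J(U) = 1/(9*(U + U)) = 1/(9*((2*U))) = (1/(2*U))/9 = 1/(18*U))
(J(122) - 25007)/(34049 + 45126) = ((1/18)/122 - 25007)/(34049 + 45126) = ((1/18)*(1/122) - 25007)/79175 = (1/2196 - 25007)*(1/79175) = -54915371/2196*1/79175 = -54915371/173868300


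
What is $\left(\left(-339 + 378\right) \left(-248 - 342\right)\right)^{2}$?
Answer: $529460100$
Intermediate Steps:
$\left(\left(-339 + 378\right) \left(-248 - 342\right)\right)^{2} = \left(39 \left(-590\right)\right)^{2} = \left(-23010\right)^{2} = 529460100$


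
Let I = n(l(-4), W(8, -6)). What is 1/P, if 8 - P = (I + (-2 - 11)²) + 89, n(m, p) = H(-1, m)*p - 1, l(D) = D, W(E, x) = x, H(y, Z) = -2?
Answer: -1/261 ≈ -0.0038314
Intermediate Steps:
n(m, p) = -1 - 2*p (n(m, p) = -2*p - 1 = -1 - 2*p)
I = 11 (I = -1 - 2*(-6) = -1 + 12 = 11)
P = -261 (P = 8 - ((11 + (-2 - 11)²) + 89) = 8 - ((11 + (-13)²) + 89) = 8 - ((11 + 169) + 89) = 8 - (180 + 89) = 8 - 1*269 = 8 - 269 = -261)
1/P = 1/(-261) = -1/261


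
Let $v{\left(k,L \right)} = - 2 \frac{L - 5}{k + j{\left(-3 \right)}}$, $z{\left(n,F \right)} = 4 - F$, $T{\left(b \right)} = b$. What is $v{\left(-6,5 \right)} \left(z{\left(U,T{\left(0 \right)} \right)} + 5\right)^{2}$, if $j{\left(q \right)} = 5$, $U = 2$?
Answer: $0$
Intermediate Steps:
$v{\left(k,L \right)} = - \frac{2 \left(-5 + L\right)}{5 + k}$ ($v{\left(k,L \right)} = - 2 \frac{L - 5}{k + 5} = - 2 \frac{-5 + L}{5 + k} = - \frac{2 \left(-5 + L\right)}{5 + k}$)
$v{\left(-6,5 \right)} \left(z{\left(U,T{\left(0 \right)} \right)} + 5\right)^{2} = \frac{2 \left(5 - 5\right)}{5 - 6} \left(\left(4 - 0\right) + 5\right)^{2} = \frac{2 \left(5 - 5\right)}{-1} \left(\left(4 + 0\right) + 5\right)^{2} = 2 \left(-1\right) 0 \left(4 + 5\right)^{2} = 0 \cdot 9^{2} = 0 \cdot 81 = 0$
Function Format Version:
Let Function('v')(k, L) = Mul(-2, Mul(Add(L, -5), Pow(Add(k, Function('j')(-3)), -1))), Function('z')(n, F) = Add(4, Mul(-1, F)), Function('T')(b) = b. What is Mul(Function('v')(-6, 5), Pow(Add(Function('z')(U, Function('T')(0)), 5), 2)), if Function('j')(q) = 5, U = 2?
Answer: 0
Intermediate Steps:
Function('v')(k, L) = Mul(-2, Pow(Add(5, k), -1), Add(-5, L)) (Function('v')(k, L) = Mul(-2, Mul(Add(L, -5), Pow(Add(k, 5), -1))) = Mul(-2, Mul(Add(-5, L), Pow(Add(5, k), -1))) = Mul(-2, Mul(Pow(Add(5, k), -1), Add(-5, L))) = Mul(-2, Pow(Add(5, k), -1), Add(-5, L)))
Mul(Function('v')(-6, 5), Pow(Add(Function('z')(U, Function('T')(0)), 5), 2)) = Mul(Mul(2, Pow(Add(5, -6), -1), Add(5, Mul(-1, 5))), Pow(Add(Add(4, Mul(-1, 0)), 5), 2)) = Mul(Mul(2, Pow(-1, -1), Add(5, -5)), Pow(Add(Add(4, 0), 5), 2)) = Mul(Mul(2, -1, 0), Pow(Add(4, 5), 2)) = Mul(0, Pow(9, 2)) = Mul(0, 81) = 0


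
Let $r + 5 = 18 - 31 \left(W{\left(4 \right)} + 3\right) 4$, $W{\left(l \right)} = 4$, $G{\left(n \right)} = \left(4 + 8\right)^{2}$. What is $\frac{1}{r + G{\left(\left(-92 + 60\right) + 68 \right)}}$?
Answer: $- \frac{1}{711} \approx -0.0014065$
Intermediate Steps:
$G{\left(n \right)} = 144$ ($G{\left(n \right)} = 12^{2} = 144$)
$r = -855$ ($r = -5 + \left(18 - 31 \left(4 + 3\right) 4\right) = -5 + \left(18 - 31 \cdot 7 \cdot 4\right) = -5 + \left(18 - 868\right) = -5 - 850 = -855$)
$\frac{1}{r + G{\left(\left(-92 + 60\right) + 68 \right)}} = \frac{1}{-855 + 144} = \frac{1}{-711} = - \frac{1}{711}$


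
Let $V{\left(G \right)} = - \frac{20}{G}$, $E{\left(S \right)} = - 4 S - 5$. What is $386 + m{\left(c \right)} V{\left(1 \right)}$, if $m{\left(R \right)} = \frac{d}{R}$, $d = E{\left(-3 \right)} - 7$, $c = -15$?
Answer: $386$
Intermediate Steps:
$E{\left(S \right)} = -5 - 4 S$
$d = 0$ ($d = \left(-5 - -12\right) - 7 = \left(-5 + 12\right) - 7 = 7 - 7 = 0$)
$m{\left(R \right)} = 0$ ($m{\left(R \right)} = \frac{0}{R} = 0$)
$386 + m{\left(c \right)} V{\left(1 \right)} = 386 + 0 \left(- \frac{20}{1}\right) = 386 + 0 \left(\left(-20\right) 1\right) = 386 + 0 \left(-20\right) = 386 + 0 = 386$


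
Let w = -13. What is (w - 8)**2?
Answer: 441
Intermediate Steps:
(w - 8)**2 = (-13 - 8)**2 = (-21)**2 = 441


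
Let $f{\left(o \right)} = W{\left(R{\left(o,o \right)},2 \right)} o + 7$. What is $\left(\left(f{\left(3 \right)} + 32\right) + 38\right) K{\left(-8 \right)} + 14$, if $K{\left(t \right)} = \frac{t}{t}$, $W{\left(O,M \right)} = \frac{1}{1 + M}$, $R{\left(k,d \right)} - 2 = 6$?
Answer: $92$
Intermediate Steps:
$R{\left(k,d \right)} = 8$ ($R{\left(k,d \right)} = 2 + 6 = 8$)
$K{\left(t \right)} = 1$
$f{\left(o \right)} = 7 + \frac{o}{3}$ ($f{\left(o \right)} = \frac{o}{1 + 2} + 7 = \frac{o}{3} + 7 = 7 + \frac{o}{3}$)
$\left(\left(f{\left(3 \right)} + 32\right) + 38\right) K{\left(-8 \right)} + 14 = \left(\left(\left(7 + \frac{1}{3} \cdot 3\right) + 32\right) + 38\right) 1 + 14 = \left(\left(\left(7 + 1\right) + 32\right) + 38\right) 1 + 14 = \left(\left(8 + 32\right) + 38\right) 1 + 14 = \left(40 + 38\right) 1 + 14 = 78 \cdot 1 + 14 = 78 + 14 = 92$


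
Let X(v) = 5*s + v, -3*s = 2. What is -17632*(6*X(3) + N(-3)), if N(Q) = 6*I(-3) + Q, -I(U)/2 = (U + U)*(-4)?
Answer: 5166176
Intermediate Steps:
s = -⅔ (s = -⅓*2 = -⅔ ≈ -0.66667)
I(U) = 16*U (I(U) = -2*(U + U)*(-4) = -2*2*U*(-4) = -(-16)*U = 16*U)
N(Q) = -288 + Q (N(Q) = 6*(16*(-3)) + Q = 6*(-48) + Q = -288 + Q)
X(v) = -10/3 + v (X(v) = 5*(-⅔) + v = -10/3 + v)
-17632*(6*X(3) + N(-3)) = -17632*(6*(-10/3 + 3) + (-288 - 3)) = -17632*(6*(-⅓) - 291) = -17632*(-2 - 291) = -17632*(-293) = 5166176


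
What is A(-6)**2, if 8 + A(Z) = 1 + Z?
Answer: 169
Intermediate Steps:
A(Z) = -7 + Z (A(Z) = -8 + (1 + Z) = -7 + Z)
A(-6)**2 = (-7 - 6)**2 = (-13)**2 = 169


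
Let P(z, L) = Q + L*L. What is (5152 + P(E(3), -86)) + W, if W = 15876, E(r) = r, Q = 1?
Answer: 28425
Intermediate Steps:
P(z, L) = 1 + L² (P(z, L) = 1 + L*L = 1 + L²)
(5152 + P(E(3), -86)) + W = (5152 + (1 + (-86)²)) + 15876 = (5152 + (1 + 7396)) + 15876 = (5152 + 7397) + 15876 = 12549 + 15876 = 28425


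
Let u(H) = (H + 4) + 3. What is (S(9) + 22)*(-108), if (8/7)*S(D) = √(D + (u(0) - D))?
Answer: -2376 - 189*√7/2 ≈ -2626.0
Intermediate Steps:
u(H) = 7 + H (u(H) = (4 + H) + 3 = 7 + H)
S(D) = 7*√7/8 (S(D) = 7*√(D + ((7 + 0) - D))/8 = 7*√(D + (7 - D))/8 = 7*√7/8)
(S(9) + 22)*(-108) = (7*√7/8 + 22)*(-108) = (22 + 7*√7/8)*(-108) = -2376 - 189*√7/2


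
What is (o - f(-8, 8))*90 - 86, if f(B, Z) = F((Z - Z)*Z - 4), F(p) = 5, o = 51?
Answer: 4054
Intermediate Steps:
f(B, Z) = 5
(o - f(-8, 8))*90 - 86 = (51 - 1*5)*90 - 86 = (51 - 5)*90 - 86 = 46*90 - 86 = 4140 - 86 = 4054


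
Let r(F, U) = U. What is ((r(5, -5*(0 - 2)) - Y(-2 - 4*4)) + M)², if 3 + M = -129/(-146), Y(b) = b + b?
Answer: 41049649/21316 ≈ 1925.8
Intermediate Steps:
Y(b) = 2*b
M = -309/146 (M = -3 - 129/(-146) = -3 - 129*(-1)/146 = -3 - 1*(-129/146) = -3 + 129/146 = -309/146 ≈ -2.1164)
((r(5, -5*(0 - 2)) - Y(-2 - 4*4)) + M)² = ((-5*(0 - 2) - 2*(-2 - 4*4)) - 309/146)² = ((-5*(-2) - 2*(-2 - 16)) - 309/146)² = ((10 - 2*(-18)) - 309/146)² = ((10 - 1*(-36)) - 309/146)² = ((10 + 36) - 309/146)² = (46 - 309/146)² = (6407/146)² = 41049649/21316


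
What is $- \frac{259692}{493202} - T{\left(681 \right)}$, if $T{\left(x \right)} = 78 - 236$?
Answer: $\frac{2043848}{12979} \approx 157.47$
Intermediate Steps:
$T{\left(x \right)} = -158$
$- \frac{259692}{493202} - T{\left(681 \right)} = - \frac{259692}{493202} - -158 = \left(-259692\right) \frac{1}{493202} + 158 = - \frac{6834}{12979} + 158 = \frac{2043848}{12979}$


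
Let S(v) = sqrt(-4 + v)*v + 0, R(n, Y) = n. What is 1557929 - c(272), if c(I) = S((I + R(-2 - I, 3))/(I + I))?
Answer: 1557929 + 33*I*sqrt(17)/18496 ≈ 1.5579e+6 + 0.0073563*I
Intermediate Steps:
S(v) = v*sqrt(-4 + v) (S(v) = v*sqrt(-4 + v) + 0 = v*sqrt(-4 + v))
c(I) = -sqrt(-4 - 1/I)/I (c(I) = ((I + (-2 - I))/(I + I))*sqrt(-4 + (I + (-2 - I))/(I + I)) = (-2*1/(2*I))*sqrt(-4 - 2*1/(2*I)) = (-1/I)*sqrt(-4 - 1/I) = -sqrt(-4 - 1/I)/I)
1557929 - c(272) = 1557929 - (-1)*sqrt(-4 - 1/272)/272 = 1557929 - (-1)*sqrt(-1089/272)/272 = 1557929 - (-1)*33*I*sqrt(17)/68/272 = 1557929 - (-33)*I*sqrt(17)/18496 = 1557929 + 33*I*sqrt(17)/18496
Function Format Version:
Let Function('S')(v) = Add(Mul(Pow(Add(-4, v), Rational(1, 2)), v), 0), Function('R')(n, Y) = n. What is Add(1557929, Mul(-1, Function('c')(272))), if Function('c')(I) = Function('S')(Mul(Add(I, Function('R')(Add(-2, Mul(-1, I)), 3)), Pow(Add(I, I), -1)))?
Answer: Add(1557929, Mul(Rational(33, 18496), I, Pow(17, Rational(1, 2)))) ≈ Add(1.5579e+6, Mul(0.0073563, I))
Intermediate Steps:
Function('S')(v) = Mul(v, Pow(Add(-4, v), Rational(1, 2))) (Function('S')(v) = Add(Mul(v, Pow(Add(-4, v), Rational(1, 2))), 0) = Mul(v, Pow(Add(-4, v), Rational(1, 2))))
Function('c')(I) = Mul(-1, Pow(I, -1), Pow(Add(-4, Mul(-1, Pow(I, -1))), Rational(1, 2))) (Function('c')(I) = Mul(Mul(Add(I, Add(-2, Mul(-1, I))), Pow(Add(I, I), -1)), Pow(Add(-4, Mul(Add(I, Add(-2, Mul(-1, I))), Pow(Add(I, I), -1))), Rational(1, 2))) = Mul(Mul(-2, Pow(Mul(2, I), -1)), Pow(Add(-4, Mul(-2, Pow(Mul(2, I), -1))), Rational(1, 2))) = Mul(Mul(-2, Mul(Rational(1, 2), Pow(I, -1))), Pow(Add(-4, Mul(-2, Mul(Rational(1, 2), Pow(I, -1)))), Rational(1, 2))) = Mul(Mul(-1, Pow(I, -1)), Pow(Add(-4, Mul(-1, Pow(I, -1))), Rational(1, 2))) = Mul(-1, Pow(I, -1), Pow(Add(-4, Mul(-1, Pow(I, -1))), Rational(1, 2))))
Add(1557929, Mul(-1, Function('c')(272))) = Add(1557929, Mul(-1, Mul(-1, Pow(272, -1), Pow(Add(-4, Mul(-1, Pow(272, -1))), Rational(1, 2))))) = Add(1557929, Mul(-1, Mul(-1, Rational(1, 272), Pow(Add(-4, Mul(-1, Rational(1, 272))), Rational(1, 2))))) = Add(1557929, Mul(-1, Mul(-1, Rational(1, 272), Pow(Add(-4, Rational(-1, 272)), Rational(1, 2))))) = Add(1557929, Mul(-1, Mul(-1, Rational(1, 272), Pow(Rational(-1089, 272), Rational(1, 2))))) = Add(1557929, Mul(-1, Mul(-1, Rational(1, 272), Mul(Rational(33, 68), I, Pow(17, Rational(1, 2)))))) = Add(1557929, Mul(-1, Mul(Rational(-33, 18496), I, Pow(17, Rational(1, 2))))) = Add(1557929, Mul(Rational(33, 18496), I, Pow(17, Rational(1, 2))))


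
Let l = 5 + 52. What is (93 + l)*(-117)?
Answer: -17550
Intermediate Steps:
l = 57
(93 + l)*(-117) = (93 + 57)*(-117) = 150*(-117) = -17550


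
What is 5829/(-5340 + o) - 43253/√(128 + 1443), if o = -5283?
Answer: -1943/3541 - 43253*√1571/1571 ≈ -1091.8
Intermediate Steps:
5829/(-5340 + o) - 43253/√(128 + 1443) = 5829/(-5340 - 5283) - 43253/√(128 + 1443) = 5829/(-10623) - 43253*√1571/1571 = 5829*(-1/10623) - 43253*√1571/1571 = -1943/3541 - 43253*√1571/1571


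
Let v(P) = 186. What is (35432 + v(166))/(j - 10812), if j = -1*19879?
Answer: -35618/30691 ≈ -1.1605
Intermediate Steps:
j = -19879
(35432 + v(166))/(j - 10812) = (35432 + 186)/(-19879 - 10812) = 35618/(-30691) = 35618*(-1/30691) = -35618/30691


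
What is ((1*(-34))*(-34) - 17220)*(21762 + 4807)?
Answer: -426804416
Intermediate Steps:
((1*(-34))*(-34) - 17220)*(21762 + 4807) = (-34*(-34) - 17220)*26569 = (1156 - 17220)*26569 = -16064*26569 = -426804416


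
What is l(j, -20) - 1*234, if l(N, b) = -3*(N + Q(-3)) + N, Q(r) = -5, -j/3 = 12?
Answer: -147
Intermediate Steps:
j = -36 (j = -3*12 = -36)
l(N, b) = 15 - 2*N (l(N, b) = -3*(N - 5) + N = -3*(-5 + N) + N = (15 - 3*N) + N = 15 - 2*N)
l(j, -20) - 1*234 = (15 - 2*(-36)) - 1*234 = (15 + 72) - 234 = 87 - 234 = -147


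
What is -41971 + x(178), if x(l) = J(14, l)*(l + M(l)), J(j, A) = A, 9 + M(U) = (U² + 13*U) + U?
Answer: 6071439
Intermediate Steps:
M(U) = -9 + U² + 14*U (M(U) = -9 + ((U² + 13*U) + U) = -9 + (U² + 14*U) = -9 + U² + 14*U)
x(l) = l*(-9 + l² + 15*l) (x(l) = l*(l + (-9 + l² + 14*l)) = l*(-9 + l² + 15*l))
-41971 + x(178) = -41971 + 178*(-9 + 178² + 15*178) = -41971 + 178*(-9 + 31684 + 2670) = -41971 + 178*34345 = -41971 + 6113410 = 6071439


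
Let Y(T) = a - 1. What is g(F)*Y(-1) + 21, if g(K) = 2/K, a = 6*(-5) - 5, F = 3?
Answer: -3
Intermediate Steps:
a = -35 (a = -30 - 5 = -35)
Y(T) = -36 (Y(T) = -35 - 1 = -36)
g(F)*Y(-1) + 21 = (2/3)*(-36) + 21 = (2*(⅓))*(-36) + 21 = (⅔)*(-36) + 21 = -24 + 21 = -3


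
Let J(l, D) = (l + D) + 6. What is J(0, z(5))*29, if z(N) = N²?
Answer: 899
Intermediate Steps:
J(l, D) = 6 + D + l (J(l, D) = (D + l) + 6 = 6 + D + l)
J(0, z(5))*29 = (6 + 5² + 0)*29 = (6 + 25 + 0)*29 = 31*29 = 899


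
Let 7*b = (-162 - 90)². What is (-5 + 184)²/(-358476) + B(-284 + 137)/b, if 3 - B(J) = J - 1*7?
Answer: -19532935/271007856 ≈ -0.072075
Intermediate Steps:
b = 9072 (b = (-162 - 90)²/7 = (⅐)*(-252)² = (⅐)*63504 = 9072)
B(J) = 10 - J (B(J) = 3 - (J - 1*7) = 3 - (J - 7) = 3 - (-7 + J) = 3 + (7 - J) = 10 - J)
(-5 + 184)²/(-358476) + B(-284 + 137)/b = (-5 + 184)²/(-358476) + (10 - (-284 + 137))/9072 = 179²*(-1/358476) + (10 - 1*(-147))*(1/9072) = 32041*(-1/358476) + (10 + 147)*(1/9072) = -32041/358476 + 157*(1/9072) = -32041/358476 + 157/9072 = -19532935/271007856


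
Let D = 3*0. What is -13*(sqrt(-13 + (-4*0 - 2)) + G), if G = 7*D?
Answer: -13*I*sqrt(15) ≈ -50.349*I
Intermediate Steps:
D = 0
G = 0 (G = 7*0 = 0)
-13*(sqrt(-13 + (-4*0 - 2)) + G) = -13*(sqrt(-13 + (-4*0 - 2)) + 0) = -13*(sqrt(-13 + (0 - 2)) + 0) = -13*(sqrt(-13 - 2) + 0) = -13*(sqrt(-15) + 0) = -13*(I*sqrt(15) + 0) = -13*I*sqrt(15)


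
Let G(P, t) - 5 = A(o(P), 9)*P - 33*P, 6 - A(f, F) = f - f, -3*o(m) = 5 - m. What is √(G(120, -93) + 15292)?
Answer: √12057 ≈ 109.80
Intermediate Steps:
o(m) = -5/3 + m/3 (o(m) = -(5 - m)/3 = -5/3 + m/3)
A(f, F) = 6 (A(f, F) = 6 - (f - f) = 6 - 1*0 = 6 + 0 = 6)
G(P, t) = 5 - 27*P (G(P, t) = 5 + (6*P - 33*P) = 5 - 27*P)
√(G(120, -93) + 15292) = √((5 - 27*120) + 15292) = √((5 - 3240) + 15292) = √(-3235 + 15292) = √12057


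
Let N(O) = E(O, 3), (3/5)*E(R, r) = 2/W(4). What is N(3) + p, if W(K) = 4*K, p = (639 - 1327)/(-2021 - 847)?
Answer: 857/1912 ≈ 0.44822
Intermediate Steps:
p = 172/717 (p = -688/(-2868) = -688*(-1/2868) = 172/717 ≈ 0.23989)
E(R, r) = 5/24 (E(R, r) = 5*(2/((4*4)))/3 = 5*(2/16)/3 = 5*(2*(1/16))/3 = (5/3)*(1/8) = 5/24)
N(O) = 5/24
N(3) + p = 5/24 + 172/717 = 857/1912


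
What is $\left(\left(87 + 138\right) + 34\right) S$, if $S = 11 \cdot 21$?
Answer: $59829$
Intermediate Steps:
$S = 231$
$\left(\left(87 + 138\right) + 34\right) S = \left(\left(87 + 138\right) + 34\right) 231 = \left(225 + 34\right) 231 = 259 \cdot 231 = 59829$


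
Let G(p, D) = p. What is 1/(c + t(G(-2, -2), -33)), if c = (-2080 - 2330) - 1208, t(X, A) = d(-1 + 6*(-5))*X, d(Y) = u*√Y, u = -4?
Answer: -2809/15781954 - 2*I*√31/7890977 ≈ -0.00017799 - 1.4112e-6*I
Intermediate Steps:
d(Y) = -4*√Y
t(X, A) = -4*I*X*√31 (t(X, A) = (-4*√(-1 + 6*(-5)))*X = (-4*√(-1 - 30))*X = (-4*I*√31)*X = -4*I*X*√31)
c = -5618 (c = -4410 - 1208 = -5618)
1/(c + t(G(-2, -2), -33)) = 1/(-5618 - 4*I*(-2)*√31) = 1/(-5618 + 8*I*√31)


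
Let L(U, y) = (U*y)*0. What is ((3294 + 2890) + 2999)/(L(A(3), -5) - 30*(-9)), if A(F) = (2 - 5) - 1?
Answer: 3061/90 ≈ 34.011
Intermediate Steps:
A(F) = -4 (A(F) = -3 - 1 = -4)
L(U, y) = 0
((3294 + 2890) + 2999)/(L(A(3), -5) - 30*(-9)) = ((3294 + 2890) + 2999)/(0 - 30*(-9)) = (6184 + 2999)/(0 + 270) = 9183/270 = 9183*(1/270) = 3061/90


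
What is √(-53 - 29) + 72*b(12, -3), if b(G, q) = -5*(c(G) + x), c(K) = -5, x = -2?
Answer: 2520 + I*√82 ≈ 2520.0 + 9.0554*I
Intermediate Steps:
b(G, q) = 35 (b(G, q) = -5*(-5 - 2) = -5*(-7) = 35)
√(-53 - 29) + 72*b(12, -3) = √(-53 - 29) + 72*35 = √(-82) + 2520 = I*√82 + 2520 = 2520 + I*√82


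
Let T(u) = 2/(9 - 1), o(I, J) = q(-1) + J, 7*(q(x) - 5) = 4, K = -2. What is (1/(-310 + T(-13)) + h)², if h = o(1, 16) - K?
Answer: 852698401/1535121 ≈ 555.46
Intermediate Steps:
q(x) = 39/7 (q(x) = 5 + (⅐)*4 = 5 + 4/7 = 39/7)
o(I, J) = 39/7 + J
T(u) = ¼ (T(u) = 2/8 = 2*(⅛) = ¼)
h = 165/7 (h = (39/7 + 16) - 1*(-2) = 151/7 + 2 = 165/7 ≈ 23.571)
(1/(-310 + T(-13)) + h)² = (1/(-310 + ¼) + 165/7)² = (1/(-1239/4) + 165/7)² = (-4/1239 + 165/7)² = (29201/1239)² = 852698401/1535121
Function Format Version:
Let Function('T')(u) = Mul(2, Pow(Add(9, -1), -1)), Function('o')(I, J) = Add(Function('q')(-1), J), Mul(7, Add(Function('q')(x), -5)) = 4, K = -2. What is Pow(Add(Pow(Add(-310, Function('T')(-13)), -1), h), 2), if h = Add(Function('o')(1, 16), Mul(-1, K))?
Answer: Rational(852698401, 1535121) ≈ 555.46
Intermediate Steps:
Function('q')(x) = Rational(39, 7) (Function('q')(x) = Add(5, Mul(Rational(1, 7), 4)) = Add(5, Rational(4, 7)) = Rational(39, 7))
Function('o')(I, J) = Add(Rational(39, 7), J)
Function('T')(u) = Rational(1, 4) (Function('T')(u) = Mul(2, Pow(8, -1)) = Mul(2, Rational(1, 8)) = Rational(1, 4))
h = Rational(165, 7) (h = Add(Add(Rational(39, 7), 16), Mul(-1, -2)) = Add(Rational(151, 7), 2) = Rational(165, 7) ≈ 23.571)
Pow(Add(Pow(Add(-310, Function('T')(-13)), -1), h), 2) = Pow(Add(Pow(Add(-310, Rational(1, 4)), -1), Rational(165, 7)), 2) = Pow(Add(Pow(Rational(-1239, 4), -1), Rational(165, 7)), 2) = Pow(Add(Rational(-4, 1239), Rational(165, 7)), 2) = Pow(Rational(29201, 1239), 2) = Rational(852698401, 1535121)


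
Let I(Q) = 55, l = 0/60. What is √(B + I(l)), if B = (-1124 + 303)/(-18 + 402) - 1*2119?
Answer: 11*I*√39342/48 ≈ 45.455*I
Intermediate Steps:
B = -814517/384 (B = -821/384 - 2119 = -814517/384 ≈ -2121.1)
l = 0 (l = 0*(1/60) = 0)
√(B + I(l)) = √(-814517/384 + 55) = √(-793397/384) = 11*I*√39342/48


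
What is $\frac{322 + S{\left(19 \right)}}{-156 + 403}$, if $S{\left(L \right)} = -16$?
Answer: $\frac{306}{247} \approx 1.2389$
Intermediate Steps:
$\frac{322 + S{\left(19 \right)}}{-156 + 403} = \frac{322 - 16}{-156 + 403} = \frac{1}{247} \cdot 306 = \frac{306}{247}$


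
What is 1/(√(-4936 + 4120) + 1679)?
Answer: 1679/2819857 - 4*I*√51/2819857 ≈ 0.00059542 - 1.013e-5*I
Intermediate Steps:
1/(√(-4936 + 4120) + 1679) = 1/(√(-816) + 1679) = 1/(4*I*√51 + 1679) = 1/(1679 + 4*I*√51)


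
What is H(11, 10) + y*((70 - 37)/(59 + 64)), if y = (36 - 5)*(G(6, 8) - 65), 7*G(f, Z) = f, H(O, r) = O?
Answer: -149952/287 ≈ -522.48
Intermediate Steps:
G(f, Z) = f/7
y = -13919/7 (y = (36 - 5)*((1/7)*6 - 65) = 31*(6/7 - 65) = 31*(-449/7) = -13919/7 ≈ -1988.4)
H(11, 10) + y*((70 - 37)/(59 + 64)) = 11 - 13919*(70 - 37)/(7*(59 + 64)) = 11 - 459327/(7*123) = 11 - 13919/7*11/41 = 11 - 153109/287 = -149952/287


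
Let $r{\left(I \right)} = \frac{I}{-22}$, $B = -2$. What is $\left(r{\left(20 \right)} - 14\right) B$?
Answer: $\frac{328}{11} \approx 29.818$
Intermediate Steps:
$r{\left(I \right)} = - \frac{I}{22}$ ($r{\left(I \right)} = I \left(- \frac{1}{22}\right) = - \frac{I}{22}$)
$\left(r{\left(20 \right)} - 14\right) B = \left(\left(- \frac{1}{22}\right) 20 - 14\right) \left(-2\right) = \left(- \frac{10}{11} - 14\right) \left(-2\right) = \left(- \frac{164}{11}\right) \left(-2\right) = \frac{328}{11}$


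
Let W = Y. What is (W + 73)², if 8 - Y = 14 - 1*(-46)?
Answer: 441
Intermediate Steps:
Y = -52 (Y = 8 - (14 - 1*(-46)) = 8 - (14 + 46) = 8 - 1*60 = 8 - 60 = -52)
W = -52
(W + 73)² = (-52 + 73)² = 21² = 441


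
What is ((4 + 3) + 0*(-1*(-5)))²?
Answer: 49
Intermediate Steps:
((4 + 3) + 0*(-1*(-5)))² = (7 + 0*5)² = (7 + 0)² = 7² = 49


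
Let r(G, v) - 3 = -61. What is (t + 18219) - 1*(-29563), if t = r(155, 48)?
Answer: 47724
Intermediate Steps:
r(G, v) = -58 (r(G, v) = 3 - 61 = -58)
t = -58
(t + 18219) - 1*(-29563) = (-58 + 18219) - 1*(-29563) = 18161 + 29563 = 47724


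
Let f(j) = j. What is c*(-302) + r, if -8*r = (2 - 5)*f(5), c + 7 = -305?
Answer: 753807/8 ≈ 94226.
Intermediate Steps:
c = -312 (c = -7 - 305 = -312)
r = 15/8 (r = -(2 - 5)*5/8 = -(-3)*5/8 = -⅛*(-15) = 15/8 ≈ 1.8750)
c*(-302) + r = -312*(-302) + 15/8 = 94224 + 15/8 = 753807/8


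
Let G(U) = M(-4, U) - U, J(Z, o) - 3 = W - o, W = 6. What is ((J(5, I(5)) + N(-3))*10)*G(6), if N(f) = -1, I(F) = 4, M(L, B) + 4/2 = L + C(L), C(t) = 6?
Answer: -240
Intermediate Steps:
M(L, B) = 4 + L (M(L, B) = -2 + (L + 6) = -2 + (6 + L) = 4 + L)
J(Z, o) = 9 - o (J(Z, o) = 3 + (6 - o) = 9 - o)
G(U) = -U (G(U) = (4 - 4) - U = 0 - U = -U)
((J(5, I(5)) + N(-3))*10)*G(6) = (((9 - 1*4) - 1)*10)*(-1*6) = (((9 - 4) - 1)*10)*(-6) = ((5 - 1)*10)*(-6) = (4*10)*(-6) = 40*(-6) = -240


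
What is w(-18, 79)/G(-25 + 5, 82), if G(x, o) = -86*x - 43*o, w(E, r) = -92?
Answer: 46/903 ≈ 0.050941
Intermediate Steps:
w(-18, 79)/G(-25 + 5, 82) = -92/(-86*(-25 + 5) - 43*82) = -92/(-86*(-20) - 3526) = -92/(1720 - 3526) = -92/(-1806) = -92*(-1/1806) = 46/903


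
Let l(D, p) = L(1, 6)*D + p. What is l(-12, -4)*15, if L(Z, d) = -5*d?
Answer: 5340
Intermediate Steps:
l(D, p) = p - 30*D (l(D, p) = (-5*6)*D + p = -30*D + p = p - 30*D)
l(-12, -4)*15 = (-4 - 30*(-12))*15 = (-4 + 360)*15 = 356*15 = 5340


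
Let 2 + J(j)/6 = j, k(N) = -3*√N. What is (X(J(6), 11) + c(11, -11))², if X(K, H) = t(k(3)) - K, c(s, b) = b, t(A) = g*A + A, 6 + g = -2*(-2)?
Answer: 1252 - 210*√3 ≈ 888.27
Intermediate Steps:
g = -2 (g = -6 - 2*(-2) = -6 + 4 = -2)
t(A) = -A (t(A) = -2*A + A = -A)
J(j) = -12 + 6*j
X(K, H) = -K + 3*√3 (X(K, H) = -(-3)*√3 - K = 3*√3 - K = -K + 3*√3)
(X(J(6), 11) + c(11, -11))² = ((-(-12 + 6*6) + 3*√3) - 11)² = ((-(-12 + 36) + 3*√3) - 11)² = ((-1*24 + 3*√3) - 11)² = ((-24 + 3*√3) - 11)² = (-35 + 3*√3)²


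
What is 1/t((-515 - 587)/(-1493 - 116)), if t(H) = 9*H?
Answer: 1609/9918 ≈ 0.16223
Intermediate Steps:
1/t((-515 - 587)/(-1493 - 116)) = 1/(9*((-515 - 587)/(-1493 - 116))) = 1/(9*(-1102/(-1609))) = 1/(9*(-1102*(-1/1609))) = 1/(9*(1102/1609)) = 1/(9918/1609) = 1609/9918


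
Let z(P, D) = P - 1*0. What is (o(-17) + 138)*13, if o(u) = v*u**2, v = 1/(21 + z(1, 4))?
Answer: 43225/22 ≈ 1964.8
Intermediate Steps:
z(P, D) = P (z(P, D) = P + 0 = P)
v = 1/22 (v = 1/(21 + 1) = 1/22 ≈ 0.045455)
o(u) = u**2/22
(o(-17) + 138)*13 = ((1/22)*(-17)**2 + 138)*13 = ((1/22)*289 + 138)*13 = (289/22 + 138)*13 = (3325/22)*13 = 43225/22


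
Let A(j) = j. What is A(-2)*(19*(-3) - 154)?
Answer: 422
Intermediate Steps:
A(-2)*(19*(-3) - 154) = -2*(19*(-3) - 154) = -2*(-57 - 154) = -2*(-211) = 422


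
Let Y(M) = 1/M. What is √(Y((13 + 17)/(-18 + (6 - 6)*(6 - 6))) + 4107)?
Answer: 2*√25665/5 ≈ 64.081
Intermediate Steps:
√(Y((13 + 17)/(-18 + (6 - 6)*(6 - 6))) + 4107) = √(1/((13 + 17)/(-18 + (6 - 6)*(6 - 6))) + 4107) = √(1/(30/(-18 + 0*0)) + 4107) = √(1/(30/(-18 + 0)) + 4107) = √(1/(30/(-18)) + 4107) = √(1/(30*(-1/18)) + 4107) = √(1/(-5/3) + 4107) = √(-⅗ + 4107) = √(20532/5) = 2*√25665/5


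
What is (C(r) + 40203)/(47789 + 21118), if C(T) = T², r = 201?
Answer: 26868/22969 ≈ 1.1698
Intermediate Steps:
(C(r) + 40203)/(47789 + 21118) = (201² + 40203)/(47789 + 21118) = (40401 + 40203)/68907 = 80604*(1/68907) = 26868/22969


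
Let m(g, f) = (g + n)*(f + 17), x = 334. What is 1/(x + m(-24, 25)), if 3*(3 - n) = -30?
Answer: -1/128 ≈ -0.0078125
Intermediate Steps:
n = 13 (n = 3 - 1/3*(-30) = 3 + 10 = 13)
m(g, f) = (13 + g)*(17 + f) (m(g, f) = (g + 13)*(f + 17) = (13 + g)*(17 + f))
1/(x + m(-24, 25)) = 1/(334 + (221 + 13*25 + 17*(-24) + 25*(-24))) = 1/(334 + (221 + 325 - 408 - 600)) = 1/(334 - 462) = 1/(-128) = -1/128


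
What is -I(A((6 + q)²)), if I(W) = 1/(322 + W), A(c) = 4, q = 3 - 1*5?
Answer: -1/326 ≈ -0.0030675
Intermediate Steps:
q = -2 (q = 3 - 5 = -2)
-I(A((6 + q)²)) = -1/(322 + 4) = -1/326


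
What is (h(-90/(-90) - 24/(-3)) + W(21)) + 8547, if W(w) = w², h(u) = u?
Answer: 8997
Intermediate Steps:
(h(-90/(-90) - 24/(-3)) + W(21)) + 8547 = ((-90/(-90) - 24/(-3)) + 21²) + 8547 = ((-90*(-1/90) - 24*(-⅓)) + 441) + 8547 = ((1 + 8) + 441) + 8547 = (9 + 441) + 8547 = 450 + 8547 = 8997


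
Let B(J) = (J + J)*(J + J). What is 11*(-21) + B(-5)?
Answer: -131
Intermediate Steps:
B(J) = 4*J² (B(J) = (2*J)*(2*J) = 4*J²)
11*(-21) + B(-5) = 11*(-21) + 4*(-5)² = -231 + 4*25 = -231 + 100 = -131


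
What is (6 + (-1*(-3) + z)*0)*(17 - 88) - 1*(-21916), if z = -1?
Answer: 21490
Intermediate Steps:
(6 + (-1*(-3) + z)*0)*(17 - 88) - 1*(-21916) = (6 + (-1*(-3) - 1)*0)*(17 - 88) - 1*(-21916) = (6 + (3 - 1)*0)*(-71) + 21916 = (6 + 2*0)*(-71) + 21916 = (6 + 0)*(-71) + 21916 = 6*(-71) + 21916 = -426 + 21916 = 21490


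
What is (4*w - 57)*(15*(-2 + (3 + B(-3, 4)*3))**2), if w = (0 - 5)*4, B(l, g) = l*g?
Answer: -2517375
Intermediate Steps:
B(l, g) = g*l
w = -20 (w = -5*4 = -20)
(4*w - 57)*(15*(-2 + (3 + B(-3, 4)*3))**2) = (4*(-20) - 57)*(15*(-2 + (3 + (4*(-3))*3))**2) = (-80 - 57)*(15*(-2 + (3 - 12*3))**2) = -2055*(-2 + (3 - 36))**2 = -2055*(-2 - 33)**2 = -2055*(-35)**2 = -2055*1225 = -137*18375 = -2517375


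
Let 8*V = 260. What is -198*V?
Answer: -6435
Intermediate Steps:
V = 65/2 (V = (1/8)*260 = 65/2 ≈ 32.500)
-198*V = -198*65/2 = -6435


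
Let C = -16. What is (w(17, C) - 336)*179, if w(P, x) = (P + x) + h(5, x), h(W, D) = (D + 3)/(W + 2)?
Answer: -422082/7 ≈ -60297.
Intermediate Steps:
h(W, D) = (3 + D)/(2 + W)
w(P, x) = 3/7 + P + 8*x/7 (w(P, x) = (P + x) + (3 + x)/(2 + 5) = (P + x) + (3 + x)/7 = (P + x) + (3/7 + x/7) = 3/7 + P + 8*x/7)
(w(17, C) - 336)*179 = ((3/7 + 17 + (8/7)*(-16)) - 336)*179 = ((3/7 + 17 - 128/7) - 336)*179 = (-6/7 - 336)*179 = -2358/7*179 = -422082/7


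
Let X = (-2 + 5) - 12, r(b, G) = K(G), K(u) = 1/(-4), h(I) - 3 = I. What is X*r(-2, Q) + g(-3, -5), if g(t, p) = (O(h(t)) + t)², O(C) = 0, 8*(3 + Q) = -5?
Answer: 45/4 ≈ 11.250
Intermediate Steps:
Q = -29/8 (Q = -3 + (⅛)*(-5) = -3 - 5/8 = -29/8 ≈ -3.6250)
h(I) = 3 + I
g(t, p) = t² (g(t, p) = (0 + t)² = t²)
K(u) = -¼
r(b, G) = -¼
X = -9 (X = 3 - 12 = -9)
X*r(-2, Q) + g(-3, -5) = -9*(-¼) + (-3)² = 9/4 + 9 = 45/4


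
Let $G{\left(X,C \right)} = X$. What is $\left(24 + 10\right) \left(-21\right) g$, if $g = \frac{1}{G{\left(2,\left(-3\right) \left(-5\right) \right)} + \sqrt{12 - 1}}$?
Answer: $204 - 102 \sqrt{11} \approx -134.3$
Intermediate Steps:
$g = \frac{1}{2 + \sqrt{11}}$ ($g = \frac{1}{2 + \sqrt{12 - 1}} = \frac{1}{2 + \sqrt{11}} \approx 0.18809$)
$\left(24 + 10\right) \left(-21\right) g = \left(24 + 10\right) \left(-21\right) \left(- \frac{2}{7} + \frac{\sqrt{11}}{7}\right) = 34 \left(-21\right) \left(- \frac{2}{7} + \frac{\sqrt{11}}{7}\right) = - 714 \left(- \frac{2}{7} + \frac{\sqrt{11}}{7}\right) = 204 - 102 \sqrt{11}$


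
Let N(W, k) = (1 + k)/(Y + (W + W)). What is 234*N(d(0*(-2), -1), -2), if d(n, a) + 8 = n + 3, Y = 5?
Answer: 234/5 ≈ 46.800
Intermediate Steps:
d(n, a) = -5 + n (d(n, a) = -8 + (n + 3) = -8 + (3 + n) = -5 + n)
N(W, k) = (1 + k)/(5 + 2*W) (N(W, k) = (1 + k)/(5 + (W + W)) = (1 + k)/(5 + 2*W))
234*N(d(0*(-2), -1), -2) = 234*((1 - 2)/(5 + 2*(-5 + 0*(-2)))) = 234*(-1/(5 + 2*(-5 + 0))) = 234*(-1/(5 + 2*(-5))) = 234*(-1/(5 - 10)) = 234*(-1/(-5)) = 234*(-⅕*(-1)) = 234*(⅕) = 234/5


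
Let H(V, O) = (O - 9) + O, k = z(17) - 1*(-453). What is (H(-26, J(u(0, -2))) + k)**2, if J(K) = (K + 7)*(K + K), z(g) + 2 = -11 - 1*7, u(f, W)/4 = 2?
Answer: 817216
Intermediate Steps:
u(f, W) = 8 (u(f, W) = 4*2 = 8)
z(g) = -20 (z(g) = -2 + (-11 - 1*7) = -2 + (-11 - 7) = -2 - 18 = -20)
J(K) = 2*K*(7 + K) (J(K) = (7 + K)*(2*K) = 2*K*(7 + K))
k = 433 (k = -20 - 1*(-453) = -20 + 453 = 433)
H(V, O) = -9 + 2*O (H(V, O) = (-9 + O) + O = -9 + 2*O)
(H(-26, J(u(0, -2))) + k)**2 = ((-9 + 2*(2*8*(7 + 8))) + 433)**2 = ((-9 + 2*(2*8*15)) + 433)**2 = ((-9 + 2*240) + 433)**2 = ((-9 + 480) + 433)**2 = (471 + 433)**2 = 904**2 = 817216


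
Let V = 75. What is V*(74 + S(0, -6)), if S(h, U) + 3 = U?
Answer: 4875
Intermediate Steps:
S(h, U) = -3 + U
V*(74 + S(0, -6)) = 75*(74 + (-3 - 6)) = 75*(74 - 9) = 75*65 = 4875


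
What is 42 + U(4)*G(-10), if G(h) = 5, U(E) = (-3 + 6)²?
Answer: 87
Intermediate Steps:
U(E) = 9 (U(E) = 3² = 9)
42 + U(4)*G(-10) = 42 + 9*5 = 42 + 45 = 87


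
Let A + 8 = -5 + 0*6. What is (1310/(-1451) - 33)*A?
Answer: 639509/1451 ≈ 440.74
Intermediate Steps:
A = -13 (A = -8 + (-5 + 0*6) = -8 + (-5 + 0) = -8 - 5 = -13)
(1310/(-1451) - 33)*A = (1310/(-1451) - 33)*(-13) = (1310*(-1/1451) - 33)*(-13) = (-1310/1451 - 33)*(-13) = -49193/1451*(-13) = 639509/1451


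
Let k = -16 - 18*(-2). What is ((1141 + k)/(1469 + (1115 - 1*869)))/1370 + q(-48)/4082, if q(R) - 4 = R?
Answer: -49320499/4795431550 ≈ -0.010285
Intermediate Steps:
k = 20 (k = -16 + 36 = 20)
q(R) = 4 + R
((1141 + k)/(1469 + (1115 - 1*869)))/1370 + q(-48)/4082 = ((1141 + 20)/(1469 + (1115 - 1*869)))/1370 + (4 - 48)/4082 = (1161/(1469 + (1115 - 869)))*(1/1370) - 44*1/4082 = (1161/(1469 + 246))*(1/1370) - 22/2041 = (1161/1715)*(1/1370) - 22/2041 = 1161/2349550 - 22/2041 = -49320499/4795431550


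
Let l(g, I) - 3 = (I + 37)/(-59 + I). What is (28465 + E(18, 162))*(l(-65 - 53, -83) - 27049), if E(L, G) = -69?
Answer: -54527220228/71 ≈ -7.6799e+8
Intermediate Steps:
l(g, I) = 3 + (37 + I)/(-59 + I) (l(g, I) = 3 + (I + 37)/(-59 + I) = 3 + (37 + I)/(-59 + I))
(28465 + E(18, 162))*(l(-65 - 53, -83) - 27049) = (28465 - 69)*(4*(-35 - 83)/(-59 - 83) - 27049) = 28396*(4*(-118)/(-142) - 27049) = 28396*(4*(-1/142)*(-118) - 27049) = 28396*(236/71 - 27049) = 28396*(-1920243/71) = -54527220228/71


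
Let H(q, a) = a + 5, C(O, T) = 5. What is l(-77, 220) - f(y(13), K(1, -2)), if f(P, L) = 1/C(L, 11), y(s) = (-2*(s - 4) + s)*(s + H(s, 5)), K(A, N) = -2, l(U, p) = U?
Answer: -386/5 ≈ -77.200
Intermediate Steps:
H(q, a) = 5 + a
y(s) = (8 - s)*(10 + s) (y(s) = (-2*(s - 4) + s)*(s + (5 + 5)) = (-2*(-4 + s) + s)*(s + 10) = ((8 - 2*s) + s)*(10 + s) = (8 - s)*(10 + s))
f(P, L) = ⅕ (f(P, L) = 1/5 = ⅕)
l(-77, 220) - f(y(13), K(1, -2)) = -77 - 1*⅕ = -77 - ⅕ = -386/5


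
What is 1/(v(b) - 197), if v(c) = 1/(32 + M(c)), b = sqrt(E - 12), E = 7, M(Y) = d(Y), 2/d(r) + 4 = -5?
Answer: -286/56333 ≈ -0.0050770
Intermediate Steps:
d(r) = -2/9 (d(r) = 2/(-4 - 5) = 2/(-9) = 2*(-1/9) = -2/9)
M(Y) = -2/9
b = I*sqrt(5) (b = sqrt(7 - 12) = sqrt(-5) = I*sqrt(5) ≈ 2.2361*I)
v(c) = 9/286 (v(c) = 1/(32 - 2/9) = 1/(286/9) = 9/286)
1/(v(b) - 197) = 1/(9/286 - 197) = 1/(-56333/286) = -286/56333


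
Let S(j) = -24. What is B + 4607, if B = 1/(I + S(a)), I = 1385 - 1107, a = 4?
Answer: 1170179/254 ≈ 4607.0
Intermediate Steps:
I = 278
B = 1/254 (B = 1/(278 - 24) = 1/254 ≈ 0.0039370)
B + 4607 = 1/254 + 4607 = 1170179/254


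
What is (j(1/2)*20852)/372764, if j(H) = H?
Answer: 5213/186382 ≈ 0.027969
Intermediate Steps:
(j(1/2)*20852)/372764 = (20852/2)/372764 = ((½)*20852)*(1/372764) = 10426*(1/372764) = 5213/186382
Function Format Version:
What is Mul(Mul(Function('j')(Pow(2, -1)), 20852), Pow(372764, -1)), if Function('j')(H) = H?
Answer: Rational(5213, 186382) ≈ 0.027969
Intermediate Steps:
Mul(Mul(Function('j')(Pow(2, -1)), 20852), Pow(372764, -1)) = Mul(Mul(Pow(2, -1), 20852), Pow(372764, -1)) = Mul(Mul(Rational(1, 2), 20852), Rational(1, 372764)) = Mul(10426, Rational(1, 372764)) = Rational(5213, 186382)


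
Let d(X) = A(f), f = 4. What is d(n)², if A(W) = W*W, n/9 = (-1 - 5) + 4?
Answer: 256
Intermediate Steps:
n = -18 (n = 9*((-1 - 5) + 4) = 9*(-6 + 4) = 9*(-2) = -18)
A(W) = W²
d(X) = 16 (d(X) = 4² = 16)
d(n)² = 16² = 256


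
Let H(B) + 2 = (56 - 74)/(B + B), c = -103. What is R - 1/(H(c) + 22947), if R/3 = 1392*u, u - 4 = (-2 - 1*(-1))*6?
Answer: -19738649191/2363344 ≈ -8352.0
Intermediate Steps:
H(B) = -2 - 9/B (H(B) = -2 + (56 - 74)/(B + B) = -2 - 18*1/(2*B) = -2 - 9/B)
u = -2 (u = 4 + (-2 - 1*(-1))*6 = 4 + (-2 + 1)*6 = 4 - 1*6 = 4 - 6 = -2)
R = -8352 (R = 3*(1392*(-2)) = 3*(-2784) = -8352)
R - 1/(H(c) + 22947) = -8352 - 1/((-2 - 9/(-103)) + 22947) = -8352 - 1/((-2 - 9*(-1/103)) + 22947) = -8352 - 1/((-2 + 9/103) + 22947) = -8352 - 1/(-197/103 + 22947) = -8352 - 1/2363344/103 = -8352 - 1*103/2363344 = -8352 - 103/2363344 = -19738649191/2363344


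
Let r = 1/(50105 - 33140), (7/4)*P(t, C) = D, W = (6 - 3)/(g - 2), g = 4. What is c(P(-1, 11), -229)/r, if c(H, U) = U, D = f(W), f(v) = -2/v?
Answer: -3884985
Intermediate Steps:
W = 3/2 (W = (6 - 3)/(4 - 2) = 3/2 ≈ 1.5000)
D = -4/3 (D = -2/3/2 = -2*⅔ = -4/3 ≈ -1.3333)
P(t, C) = -16/21 (P(t, C) = (4/7)*(-4/3) = -16/21)
r = 1/16965 ≈ 5.8945e-5
c(P(-1, 11), -229)/r = -229/1/16965 = -229*16965 = -3884985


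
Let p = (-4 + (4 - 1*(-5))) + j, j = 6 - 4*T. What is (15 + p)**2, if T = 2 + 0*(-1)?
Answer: 324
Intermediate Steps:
T = 2 (T = 2 + 0 = 2)
j = -2 (j = 6 - 4*2 = 6 - 8 = -2)
p = 3 (p = (-4 + (4 - 1*(-5))) - 2 = (-4 + (4 + 5)) - 2 = (-4 + 9) - 2 = 5 - 2 = 3)
(15 + p)**2 = (15 + 3)**2 = 18**2 = 324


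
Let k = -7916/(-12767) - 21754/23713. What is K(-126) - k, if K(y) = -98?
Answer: -29578878148/302743871 ≈ -97.703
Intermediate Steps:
k = -90021210/302743871 (k = -7916*(-1/12767) - 21754*1/23713 = 7916/12767 - 21754/23713 = -90021210/302743871 ≈ -0.29735)
K(-126) - k = -98 - 1*(-90021210/302743871) = -98 + 90021210/302743871 = -29578878148/302743871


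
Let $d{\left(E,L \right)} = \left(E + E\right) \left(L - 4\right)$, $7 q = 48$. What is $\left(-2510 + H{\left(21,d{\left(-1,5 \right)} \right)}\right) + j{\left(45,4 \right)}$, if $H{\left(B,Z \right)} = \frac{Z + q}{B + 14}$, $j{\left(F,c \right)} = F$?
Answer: $- \frac{603891}{245} \approx -2464.9$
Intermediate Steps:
$q = \frac{48}{7}$ ($q = \frac{1}{7} \cdot 48 = \frac{48}{7} \approx 6.8571$)
$d{\left(E,L \right)} = 2 E \left(-4 + L\right)$
$H{\left(B,Z \right)} = \frac{\frac{48}{7} + Z}{14 + B}$ ($H{\left(B,Z \right)} = \frac{Z + \frac{48}{7}}{B + 14} = \frac{\frac{48}{7} + Z}{14 + B}$)
$\left(-2510 + H{\left(21,d{\left(-1,5 \right)} \right)}\right) + j{\left(45,4 \right)} = \left(-2510 + \frac{\frac{48}{7} + 2 \left(-1\right) \left(-4 + 5\right)}{14 + 21}\right) + 45 = \left(-2510 + \frac{\frac{48}{7} + 2 \left(-1\right) 1}{35}\right) + 45 = \left(-2510 + \frac{\frac{48}{7} - 2}{35}\right) + 45 = \left(-2510 + \frac{1}{35} \cdot \frac{34}{7}\right) + 45 = \left(-2510 + \frac{34}{245}\right) + 45 = - \frac{614916}{245} + 45 = - \frac{603891}{245}$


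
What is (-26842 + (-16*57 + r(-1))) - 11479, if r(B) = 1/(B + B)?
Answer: -78467/2 ≈ -39234.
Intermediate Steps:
r(B) = 1/(2*B)
(-26842 + (-16*57 + r(-1))) - 11479 = (-26842 + (-16*57 + (1/2)/(-1))) - 11479 = (-26842 + (-912 + (1/2)*(-1))) - 11479 = (-26842 + (-912 - 1/2)) - 11479 = (-26842 - 1825/2) - 11479 = -55509/2 - 11479 = -78467/2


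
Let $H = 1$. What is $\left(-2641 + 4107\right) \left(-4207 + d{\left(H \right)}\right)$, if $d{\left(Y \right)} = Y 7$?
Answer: $-6157200$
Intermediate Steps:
$d{\left(Y \right)} = 7 Y$
$\left(-2641 + 4107\right) \left(-4207 + d{\left(H \right)}\right) = \left(-2641 + 4107\right) \left(-4207 + 7 \cdot 1\right) = 1466 \left(-4207 + 7\right) = 1466 \left(-4200\right) = -6157200$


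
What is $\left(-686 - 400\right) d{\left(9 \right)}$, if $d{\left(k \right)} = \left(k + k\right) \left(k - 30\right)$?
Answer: $410508$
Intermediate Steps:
$d{\left(k \right)} = 2 k \left(-30 + k\right)$
$\left(-686 - 400\right) d{\left(9 \right)} = \left(-686 - 400\right) 2 \cdot 9 \left(-30 + 9\right) = - 1086 \cdot 2 \cdot 9 \left(-21\right) = \left(-1086\right) \left(-378\right) = 410508$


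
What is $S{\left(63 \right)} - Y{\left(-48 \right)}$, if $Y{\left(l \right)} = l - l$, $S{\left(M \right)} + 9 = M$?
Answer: $54$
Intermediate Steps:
$S{\left(M \right)} = -9 + M$
$Y{\left(l \right)} = 0$
$S{\left(63 \right)} - Y{\left(-48 \right)} = \left(-9 + 63\right) - 0 = 54 + 0 = 54$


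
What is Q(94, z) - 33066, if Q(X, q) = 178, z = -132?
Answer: -32888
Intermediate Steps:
Q(94, z) - 33066 = 178 - 33066 = -32888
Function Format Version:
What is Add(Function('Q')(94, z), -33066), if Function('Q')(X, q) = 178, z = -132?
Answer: -32888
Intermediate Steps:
Add(Function('Q')(94, z), -33066) = Add(178, -33066) = -32888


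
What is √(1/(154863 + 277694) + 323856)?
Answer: √60595257672720701/432557 ≈ 569.08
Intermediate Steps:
√(1/(154863 + 277694) + 323856) = √(1/432557 + 323856) = √(140086179793/432557) = √60595257672720701/432557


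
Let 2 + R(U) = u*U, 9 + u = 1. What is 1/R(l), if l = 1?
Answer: -⅒ ≈ -0.10000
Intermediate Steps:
u = -8 (u = -9 + 1 = -8)
R(U) = -2 - 8*U
1/R(l) = 1/(-2 - 8*1) = 1/(-2 - 8) = 1/(-10) = -⅒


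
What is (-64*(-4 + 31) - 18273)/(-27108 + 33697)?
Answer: -20001/6589 ≈ -3.0355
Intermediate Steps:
(-64*(-4 + 31) - 18273)/(-27108 + 33697) = (-64*27 - 18273)/6589 = (-1728 - 18273)*(1/6589) = -20001*1/6589 = -20001/6589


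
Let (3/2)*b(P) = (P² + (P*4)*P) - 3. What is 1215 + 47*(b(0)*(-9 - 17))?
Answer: 3659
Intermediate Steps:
b(P) = -2 + 10*P²/3 (b(P) = 2*((P² + (P*4)*P) - 3)/3 = 2*((P² + (4*P)*P) - 3)/3 = 2*((P² + 4*P²) - 3)/3 = 2*(5*P² - 3)/3 = 2*(-3 + 5*P²)/3 = -2 + 10*P²/3)
1215 + 47*(b(0)*(-9 - 17)) = 1215 + 47*((-2 + (10/3)*0²)*(-9 - 17)) = 1215 + 47*((-2 + (10/3)*0)*(-26)) = 1215 + 47*((-2 + 0)*(-26)) = 1215 + 47*(-2*(-26)) = 1215 + 47*52 = 1215 + 2444 = 3659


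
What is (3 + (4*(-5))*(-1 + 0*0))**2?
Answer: 529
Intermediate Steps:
(3 + (4*(-5))*(-1 + 0*0))**2 = (3 - 20*(-1 + 0))**2 = (3 - 20*(-1))**2 = (3 + 20)**2 = 23**2 = 529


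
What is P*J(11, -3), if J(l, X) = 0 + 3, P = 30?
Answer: 90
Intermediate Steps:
J(l, X) = 3
P*J(11, -3) = 30*3 = 90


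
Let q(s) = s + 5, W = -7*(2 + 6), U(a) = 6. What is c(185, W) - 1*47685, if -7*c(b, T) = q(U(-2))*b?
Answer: -335830/7 ≈ -47976.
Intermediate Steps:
W = -56 (W = -7*8 = -56)
q(s) = 5 + s
c(b, T) = -11*b/7 (c(b, T) = -(5 + 6)*b/7 = -11*b/7)
c(185, W) - 1*47685 = -11/7*185 - 1*47685 = -2035/7 - 47685 = -335830/7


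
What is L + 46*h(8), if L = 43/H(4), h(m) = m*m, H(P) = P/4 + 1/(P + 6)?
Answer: 32814/11 ≈ 2983.1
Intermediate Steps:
H(P) = 1/(6 + P) + P/4 (H(P) = P*(1/4) + 1/(6 + P) = P/4 + 1/(6 + P) = 1/(6 + P) + P/4)
h(m) = m**2
L = 430/11 (L = 43/(((4 + 4**2 + 6*4)/(4*(6 + 4)))) = 43/(((1/4)*(4 + 16 + 24)/10)) = 43/(((1/4)*(1/10)*44)) = 43/(11/10) = 43*(10/11) = 430/11 ≈ 39.091)
L + 46*h(8) = 430/11 + 46*8**2 = 430/11 + 46*64 = 430/11 + 2944 = 32814/11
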